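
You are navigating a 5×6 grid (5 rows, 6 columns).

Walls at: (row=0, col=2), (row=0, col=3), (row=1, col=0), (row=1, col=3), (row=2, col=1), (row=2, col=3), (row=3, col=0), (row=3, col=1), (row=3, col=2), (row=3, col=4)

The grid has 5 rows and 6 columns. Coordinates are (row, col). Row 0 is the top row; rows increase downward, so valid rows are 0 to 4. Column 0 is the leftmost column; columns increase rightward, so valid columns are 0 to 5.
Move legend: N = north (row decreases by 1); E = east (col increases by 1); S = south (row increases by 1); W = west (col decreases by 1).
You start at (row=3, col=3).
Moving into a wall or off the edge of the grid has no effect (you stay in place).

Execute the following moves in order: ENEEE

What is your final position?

Start: (row=3, col=3)
  E (east): blocked, stay at (row=3, col=3)
  N (north): blocked, stay at (row=3, col=3)
  [×3]E (east): blocked, stay at (row=3, col=3)
Final: (row=3, col=3)

Answer: Final position: (row=3, col=3)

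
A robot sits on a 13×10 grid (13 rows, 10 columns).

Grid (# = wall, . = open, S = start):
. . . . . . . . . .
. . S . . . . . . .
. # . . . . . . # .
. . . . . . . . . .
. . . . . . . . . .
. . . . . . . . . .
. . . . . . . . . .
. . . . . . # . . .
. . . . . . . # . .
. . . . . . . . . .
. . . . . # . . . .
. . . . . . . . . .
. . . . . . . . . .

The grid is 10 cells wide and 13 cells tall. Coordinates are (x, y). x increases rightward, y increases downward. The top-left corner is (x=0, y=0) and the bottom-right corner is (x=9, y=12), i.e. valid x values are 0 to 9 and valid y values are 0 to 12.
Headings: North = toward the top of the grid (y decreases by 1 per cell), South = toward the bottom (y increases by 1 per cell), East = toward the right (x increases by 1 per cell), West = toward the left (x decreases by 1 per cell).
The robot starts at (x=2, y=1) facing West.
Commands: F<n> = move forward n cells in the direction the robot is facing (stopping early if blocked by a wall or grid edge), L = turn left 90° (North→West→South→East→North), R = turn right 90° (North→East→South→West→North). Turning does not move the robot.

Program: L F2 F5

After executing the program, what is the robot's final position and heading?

Start: (x=2, y=1), facing West
  L: turn left, now facing South
  F2: move forward 2, now at (x=2, y=3)
  F5: move forward 5, now at (x=2, y=8)
Final: (x=2, y=8), facing South

Answer: Final position: (x=2, y=8), facing South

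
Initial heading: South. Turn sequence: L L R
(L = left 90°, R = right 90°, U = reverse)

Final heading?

Answer: Final heading: East

Derivation:
Start: South
  L (left (90° counter-clockwise)) -> East
  L (left (90° counter-clockwise)) -> North
  R (right (90° clockwise)) -> East
Final: East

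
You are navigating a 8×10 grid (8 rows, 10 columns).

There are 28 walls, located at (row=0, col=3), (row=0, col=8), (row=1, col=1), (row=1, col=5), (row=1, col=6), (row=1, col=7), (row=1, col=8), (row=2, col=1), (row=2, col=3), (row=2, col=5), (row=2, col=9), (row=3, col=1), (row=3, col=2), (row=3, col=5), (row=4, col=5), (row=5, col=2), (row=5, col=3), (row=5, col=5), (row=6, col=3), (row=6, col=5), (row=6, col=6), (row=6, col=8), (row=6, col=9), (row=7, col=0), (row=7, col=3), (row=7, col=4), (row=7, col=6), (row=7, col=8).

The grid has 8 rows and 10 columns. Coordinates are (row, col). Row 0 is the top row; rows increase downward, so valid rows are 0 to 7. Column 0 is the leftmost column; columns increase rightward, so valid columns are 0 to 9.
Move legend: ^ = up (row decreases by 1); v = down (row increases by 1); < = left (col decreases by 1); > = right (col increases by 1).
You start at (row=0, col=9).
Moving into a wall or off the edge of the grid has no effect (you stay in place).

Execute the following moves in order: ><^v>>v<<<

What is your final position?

Start: (row=0, col=9)
  > (right): blocked, stay at (row=0, col=9)
  < (left): blocked, stay at (row=0, col=9)
  ^ (up): blocked, stay at (row=0, col=9)
  v (down): (row=0, col=9) -> (row=1, col=9)
  > (right): blocked, stay at (row=1, col=9)
  > (right): blocked, stay at (row=1, col=9)
  v (down): blocked, stay at (row=1, col=9)
  [×3]< (left): blocked, stay at (row=1, col=9)
Final: (row=1, col=9)

Answer: Final position: (row=1, col=9)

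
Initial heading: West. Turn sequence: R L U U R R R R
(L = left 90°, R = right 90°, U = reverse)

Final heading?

Start: West
  R (right (90° clockwise)) -> North
  L (left (90° counter-clockwise)) -> West
  U (U-turn (180°)) -> East
  U (U-turn (180°)) -> West
  R (right (90° clockwise)) -> North
  R (right (90° clockwise)) -> East
  R (right (90° clockwise)) -> South
  R (right (90° clockwise)) -> West
Final: West

Answer: Final heading: West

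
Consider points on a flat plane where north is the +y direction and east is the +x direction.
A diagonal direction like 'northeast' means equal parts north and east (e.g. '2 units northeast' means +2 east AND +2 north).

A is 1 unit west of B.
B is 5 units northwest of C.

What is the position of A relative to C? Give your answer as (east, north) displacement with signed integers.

Place C at the origin (east=0, north=0).
  B is 5 units northwest of C: delta (east=-5, north=+5); B at (east=-5, north=5).
  A is 1 unit west of B: delta (east=-1, north=+0); A at (east=-6, north=5).
Therefore A relative to C: (east=-6, north=5).

Answer: A is at (east=-6, north=5) relative to C.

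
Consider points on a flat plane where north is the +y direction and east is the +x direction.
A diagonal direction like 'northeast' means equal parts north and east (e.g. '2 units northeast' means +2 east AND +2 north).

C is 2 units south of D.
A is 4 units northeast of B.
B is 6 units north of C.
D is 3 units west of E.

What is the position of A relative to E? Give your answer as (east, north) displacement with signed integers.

Place E at the origin (east=0, north=0).
  D is 3 units west of E: delta (east=-3, north=+0); D at (east=-3, north=0).
  C is 2 units south of D: delta (east=+0, north=-2); C at (east=-3, north=-2).
  B is 6 units north of C: delta (east=+0, north=+6); B at (east=-3, north=4).
  A is 4 units northeast of B: delta (east=+4, north=+4); A at (east=1, north=8).
Therefore A relative to E: (east=1, north=8).

Answer: A is at (east=1, north=8) relative to E.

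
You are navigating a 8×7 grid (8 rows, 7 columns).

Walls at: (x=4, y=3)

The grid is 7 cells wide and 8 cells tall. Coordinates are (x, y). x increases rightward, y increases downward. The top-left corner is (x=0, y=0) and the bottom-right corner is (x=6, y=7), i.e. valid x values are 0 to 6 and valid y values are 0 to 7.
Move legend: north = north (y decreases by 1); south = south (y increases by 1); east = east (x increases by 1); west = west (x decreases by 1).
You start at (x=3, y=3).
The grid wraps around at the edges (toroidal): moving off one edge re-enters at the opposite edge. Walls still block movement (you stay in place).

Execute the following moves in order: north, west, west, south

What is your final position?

Answer: Final position: (x=1, y=3)

Derivation:
Start: (x=3, y=3)
  north (north): (x=3, y=3) -> (x=3, y=2)
  west (west): (x=3, y=2) -> (x=2, y=2)
  west (west): (x=2, y=2) -> (x=1, y=2)
  south (south): (x=1, y=2) -> (x=1, y=3)
Final: (x=1, y=3)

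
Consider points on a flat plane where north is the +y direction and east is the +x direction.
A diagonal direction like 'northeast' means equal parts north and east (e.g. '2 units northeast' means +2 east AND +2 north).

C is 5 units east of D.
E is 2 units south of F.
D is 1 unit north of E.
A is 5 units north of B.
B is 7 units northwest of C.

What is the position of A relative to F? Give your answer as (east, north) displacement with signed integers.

Place F at the origin (east=0, north=0).
  E is 2 units south of F: delta (east=+0, north=-2); E at (east=0, north=-2).
  D is 1 unit north of E: delta (east=+0, north=+1); D at (east=0, north=-1).
  C is 5 units east of D: delta (east=+5, north=+0); C at (east=5, north=-1).
  B is 7 units northwest of C: delta (east=-7, north=+7); B at (east=-2, north=6).
  A is 5 units north of B: delta (east=+0, north=+5); A at (east=-2, north=11).
Therefore A relative to F: (east=-2, north=11).

Answer: A is at (east=-2, north=11) relative to F.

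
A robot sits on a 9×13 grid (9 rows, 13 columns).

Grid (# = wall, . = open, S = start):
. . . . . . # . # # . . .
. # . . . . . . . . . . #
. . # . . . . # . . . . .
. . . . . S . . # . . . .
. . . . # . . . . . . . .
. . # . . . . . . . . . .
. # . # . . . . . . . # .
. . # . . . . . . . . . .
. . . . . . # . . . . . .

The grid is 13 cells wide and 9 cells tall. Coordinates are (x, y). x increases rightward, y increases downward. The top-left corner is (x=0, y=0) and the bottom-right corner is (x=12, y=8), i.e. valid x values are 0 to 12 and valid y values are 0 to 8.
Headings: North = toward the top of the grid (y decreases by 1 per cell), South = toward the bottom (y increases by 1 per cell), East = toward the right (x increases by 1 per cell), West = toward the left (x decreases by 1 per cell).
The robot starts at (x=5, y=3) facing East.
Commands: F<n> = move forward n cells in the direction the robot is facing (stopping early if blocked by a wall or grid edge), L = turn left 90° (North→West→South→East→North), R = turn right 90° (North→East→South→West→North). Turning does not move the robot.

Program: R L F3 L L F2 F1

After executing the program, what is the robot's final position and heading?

Start: (x=5, y=3), facing East
  R: turn right, now facing South
  L: turn left, now facing East
  F3: move forward 2/3 (blocked), now at (x=7, y=3)
  L: turn left, now facing North
  L: turn left, now facing West
  F2: move forward 2, now at (x=5, y=3)
  F1: move forward 1, now at (x=4, y=3)
Final: (x=4, y=3), facing West

Answer: Final position: (x=4, y=3), facing West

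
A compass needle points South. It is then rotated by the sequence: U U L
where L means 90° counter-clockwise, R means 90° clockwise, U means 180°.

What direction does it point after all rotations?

Answer: Final heading: East

Derivation:
Start: South
  U (U-turn (180°)) -> North
  U (U-turn (180°)) -> South
  L (left (90° counter-clockwise)) -> East
Final: East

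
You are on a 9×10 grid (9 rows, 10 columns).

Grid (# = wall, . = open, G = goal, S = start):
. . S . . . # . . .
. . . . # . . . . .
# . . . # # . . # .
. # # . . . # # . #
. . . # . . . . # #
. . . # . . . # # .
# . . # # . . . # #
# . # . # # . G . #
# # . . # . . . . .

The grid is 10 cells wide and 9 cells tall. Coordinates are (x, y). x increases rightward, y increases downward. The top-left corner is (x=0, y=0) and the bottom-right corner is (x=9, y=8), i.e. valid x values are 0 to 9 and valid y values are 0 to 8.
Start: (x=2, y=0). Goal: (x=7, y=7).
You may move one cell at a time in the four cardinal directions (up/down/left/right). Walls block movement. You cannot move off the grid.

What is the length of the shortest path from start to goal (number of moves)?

Answer: Shortest path length: 12

Derivation:
BFS from (x=2, y=0) until reaching (x=7, y=7):
  Distance 0: (x=2, y=0)
  Distance 1: (x=1, y=0), (x=3, y=0), (x=2, y=1)
  Distance 2: (x=0, y=0), (x=4, y=0), (x=1, y=1), (x=3, y=1), (x=2, y=2)
  Distance 3: (x=5, y=0), (x=0, y=1), (x=1, y=2), (x=3, y=2)
  Distance 4: (x=5, y=1), (x=3, y=3)
  Distance 5: (x=6, y=1), (x=4, y=3)
  Distance 6: (x=7, y=1), (x=6, y=2), (x=5, y=3), (x=4, y=4)
  Distance 7: (x=7, y=0), (x=8, y=1), (x=7, y=2), (x=5, y=4), (x=4, y=5)
  Distance 8: (x=8, y=0), (x=9, y=1), (x=6, y=4), (x=5, y=5)
  Distance 9: (x=9, y=0), (x=9, y=2), (x=7, y=4), (x=6, y=5), (x=5, y=6)
  Distance 10: (x=6, y=6)
  Distance 11: (x=7, y=6), (x=6, y=7)
  Distance 12: (x=7, y=7), (x=6, y=8)  <- goal reached here
One shortest path (12 moves): (x=2, y=0) -> (x=3, y=0) -> (x=3, y=1) -> (x=3, y=2) -> (x=3, y=3) -> (x=4, y=3) -> (x=5, y=3) -> (x=5, y=4) -> (x=6, y=4) -> (x=6, y=5) -> (x=6, y=6) -> (x=7, y=6) -> (x=7, y=7)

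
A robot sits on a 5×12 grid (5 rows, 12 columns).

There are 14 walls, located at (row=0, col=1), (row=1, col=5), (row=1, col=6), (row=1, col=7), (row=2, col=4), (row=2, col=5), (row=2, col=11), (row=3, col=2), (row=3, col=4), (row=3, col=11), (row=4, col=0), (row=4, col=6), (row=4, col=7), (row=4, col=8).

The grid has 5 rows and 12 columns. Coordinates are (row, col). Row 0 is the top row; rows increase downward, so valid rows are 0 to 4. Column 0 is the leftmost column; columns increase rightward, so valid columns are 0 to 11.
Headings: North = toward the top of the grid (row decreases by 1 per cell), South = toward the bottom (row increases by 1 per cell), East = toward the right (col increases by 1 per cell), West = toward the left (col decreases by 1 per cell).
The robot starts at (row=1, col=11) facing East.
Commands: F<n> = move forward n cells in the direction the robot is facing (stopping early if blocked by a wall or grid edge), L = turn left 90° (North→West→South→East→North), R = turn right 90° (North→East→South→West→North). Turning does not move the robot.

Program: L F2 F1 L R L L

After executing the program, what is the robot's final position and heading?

Answer: Final position: (row=0, col=11), facing South

Derivation:
Start: (row=1, col=11), facing East
  L: turn left, now facing North
  F2: move forward 1/2 (blocked), now at (row=0, col=11)
  F1: move forward 0/1 (blocked), now at (row=0, col=11)
  L: turn left, now facing West
  R: turn right, now facing North
  L: turn left, now facing West
  L: turn left, now facing South
Final: (row=0, col=11), facing South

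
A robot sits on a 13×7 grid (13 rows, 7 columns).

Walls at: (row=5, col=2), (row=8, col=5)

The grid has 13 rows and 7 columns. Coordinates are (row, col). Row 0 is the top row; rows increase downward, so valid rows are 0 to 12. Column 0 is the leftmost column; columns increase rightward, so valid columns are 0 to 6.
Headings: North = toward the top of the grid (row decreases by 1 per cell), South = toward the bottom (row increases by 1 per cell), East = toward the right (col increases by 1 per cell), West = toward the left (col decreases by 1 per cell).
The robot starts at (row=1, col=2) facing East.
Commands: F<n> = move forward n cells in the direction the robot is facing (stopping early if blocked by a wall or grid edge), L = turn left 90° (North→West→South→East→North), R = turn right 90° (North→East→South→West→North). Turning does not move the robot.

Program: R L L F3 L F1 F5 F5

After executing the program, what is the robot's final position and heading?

Answer: Final position: (row=0, col=0), facing West

Derivation:
Start: (row=1, col=2), facing East
  R: turn right, now facing South
  L: turn left, now facing East
  L: turn left, now facing North
  F3: move forward 1/3 (blocked), now at (row=0, col=2)
  L: turn left, now facing West
  F1: move forward 1, now at (row=0, col=1)
  F5: move forward 1/5 (blocked), now at (row=0, col=0)
  F5: move forward 0/5 (blocked), now at (row=0, col=0)
Final: (row=0, col=0), facing West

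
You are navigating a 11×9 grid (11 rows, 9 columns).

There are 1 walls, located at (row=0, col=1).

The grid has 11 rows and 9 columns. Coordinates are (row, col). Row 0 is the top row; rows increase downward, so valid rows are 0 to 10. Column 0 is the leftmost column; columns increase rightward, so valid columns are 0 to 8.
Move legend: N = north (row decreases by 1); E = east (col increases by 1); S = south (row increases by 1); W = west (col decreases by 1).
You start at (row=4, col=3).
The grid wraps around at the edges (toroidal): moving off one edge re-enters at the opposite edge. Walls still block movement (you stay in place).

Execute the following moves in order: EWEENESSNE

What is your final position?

Start: (row=4, col=3)
  E (east): (row=4, col=3) -> (row=4, col=4)
  W (west): (row=4, col=4) -> (row=4, col=3)
  E (east): (row=4, col=3) -> (row=4, col=4)
  E (east): (row=4, col=4) -> (row=4, col=5)
  N (north): (row=4, col=5) -> (row=3, col=5)
  E (east): (row=3, col=5) -> (row=3, col=6)
  S (south): (row=3, col=6) -> (row=4, col=6)
  S (south): (row=4, col=6) -> (row=5, col=6)
  N (north): (row=5, col=6) -> (row=4, col=6)
  E (east): (row=4, col=6) -> (row=4, col=7)
Final: (row=4, col=7)

Answer: Final position: (row=4, col=7)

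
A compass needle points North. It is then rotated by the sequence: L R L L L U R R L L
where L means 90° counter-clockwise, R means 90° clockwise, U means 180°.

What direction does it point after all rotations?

Start: North
  L (left (90° counter-clockwise)) -> West
  R (right (90° clockwise)) -> North
  L (left (90° counter-clockwise)) -> West
  L (left (90° counter-clockwise)) -> South
  L (left (90° counter-clockwise)) -> East
  U (U-turn (180°)) -> West
  R (right (90° clockwise)) -> North
  R (right (90° clockwise)) -> East
  L (left (90° counter-clockwise)) -> North
  L (left (90° counter-clockwise)) -> West
Final: West

Answer: Final heading: West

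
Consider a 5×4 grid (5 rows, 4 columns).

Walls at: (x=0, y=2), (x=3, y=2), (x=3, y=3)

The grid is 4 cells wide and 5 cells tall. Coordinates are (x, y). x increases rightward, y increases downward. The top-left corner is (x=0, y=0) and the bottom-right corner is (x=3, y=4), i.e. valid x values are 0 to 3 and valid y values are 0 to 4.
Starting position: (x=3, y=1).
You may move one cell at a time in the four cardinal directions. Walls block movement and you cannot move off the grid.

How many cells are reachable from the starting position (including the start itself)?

BFS flood-fill from (x=3, y=1):
  Distance 0: (x=3, y=1)
  Distance 1: (x=3, y=0), (x=2, y=1)
  Distance 2: (x=2, y=0), (x=1, y=1), (x=2, y=2)
  Distance 3: (x=1, y=0), (x=0, y=1), (x=1, y=2), (x=2, y=3)
  Distance 4: (x=0, y=0), (x=1, y=3), (x=2, y=4)
  Distance 5: (x=0, y=3), (x=1, y=4), (x=3, y=4)
  Distance 6: (x=0, y=4)
Total reachable: 17 (grid has 17 open cells total)

Answer: Reachable cells: 17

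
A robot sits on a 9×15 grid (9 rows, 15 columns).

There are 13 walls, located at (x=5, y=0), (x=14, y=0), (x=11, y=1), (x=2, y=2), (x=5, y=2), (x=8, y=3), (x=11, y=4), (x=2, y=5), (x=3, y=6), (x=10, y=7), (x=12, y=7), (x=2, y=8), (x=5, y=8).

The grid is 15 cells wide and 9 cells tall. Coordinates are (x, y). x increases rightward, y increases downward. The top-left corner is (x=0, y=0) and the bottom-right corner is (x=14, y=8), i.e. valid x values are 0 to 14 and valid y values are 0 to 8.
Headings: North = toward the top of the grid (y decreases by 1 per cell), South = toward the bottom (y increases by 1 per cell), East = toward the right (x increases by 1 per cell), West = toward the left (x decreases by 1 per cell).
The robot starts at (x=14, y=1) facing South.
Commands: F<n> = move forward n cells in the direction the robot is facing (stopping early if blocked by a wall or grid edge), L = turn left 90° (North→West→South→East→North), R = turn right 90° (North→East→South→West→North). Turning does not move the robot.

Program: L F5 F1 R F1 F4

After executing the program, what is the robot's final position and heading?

Start: (x=14, y=1), facing South
  L: turn left, now facing East
  F5: move forward 0/5 (blocked), now at (x=14, y=1)
  F1: move forward 0/1 (blocked), now at (x=14, y=1)
  R: turn right, now facing South
  F1: move forward 1, now at (x=14, y=2)
  F4: move forward 4, now at (x=14, y=6)
Final: (x=14, y=6), facing South

Answer: Final position: (x=14, y=6), facing South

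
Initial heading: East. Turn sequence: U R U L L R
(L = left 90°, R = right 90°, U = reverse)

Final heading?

Start: East
  U (U-turn (180°)) -> West
  R (right (90° clockwise)) -> North
  U (U-turn (180°)) -> South
  L (left (90° counter-clockwise)) -> East
  L (left (90° counter-clockwise)) -> North
  R (right (90° clockwise)) -> East
Final: East

Answer: Final heading: East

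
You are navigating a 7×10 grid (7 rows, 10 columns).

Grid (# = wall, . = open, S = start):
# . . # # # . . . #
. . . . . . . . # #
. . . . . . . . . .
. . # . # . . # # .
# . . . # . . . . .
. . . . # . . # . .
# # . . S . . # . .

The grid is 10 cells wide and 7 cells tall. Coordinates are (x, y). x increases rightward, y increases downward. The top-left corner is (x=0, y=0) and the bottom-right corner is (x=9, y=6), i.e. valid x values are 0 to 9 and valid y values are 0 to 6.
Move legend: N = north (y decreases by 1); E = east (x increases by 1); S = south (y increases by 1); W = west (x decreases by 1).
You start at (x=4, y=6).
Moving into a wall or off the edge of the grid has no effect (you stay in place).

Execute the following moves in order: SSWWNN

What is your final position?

Start: (x=4, y=6)
  S (south): blocked, stay at (x=4, y=6)
  S (south): blocked, stay at (x=4, y=6)
  W (west): (x=4, y=6) -> (x=3, y=6)
  W (west): (x=3, y=6) -> (x=2, y=6)
  N (north): (x=2, y=6) -> (x=2, y=5)
  N (north): (x=2, y=5) -> (x=2, y=4)
Final: (x=2, y=4)

Answer: Final position: (x=2, y=4)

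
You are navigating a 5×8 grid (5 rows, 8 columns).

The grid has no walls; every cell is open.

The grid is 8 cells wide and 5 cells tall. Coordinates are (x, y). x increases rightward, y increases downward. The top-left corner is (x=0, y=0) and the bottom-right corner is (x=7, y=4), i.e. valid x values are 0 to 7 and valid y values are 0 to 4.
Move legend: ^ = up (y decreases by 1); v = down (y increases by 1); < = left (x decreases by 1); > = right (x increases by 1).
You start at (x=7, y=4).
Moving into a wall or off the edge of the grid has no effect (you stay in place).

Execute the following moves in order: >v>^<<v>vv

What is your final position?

Answer: Final position: (x=6, y=4)

Derivation:
Start: (x=7, y=4)
  > (right): blocked, stay at (x=7, y=4)
  v (down): blocked, stay at (x=7, y=4)
  > (right): blocked, stay at (x=7, y=4)
  ^ (up): (x=7, y=4) -> (x=7, y=3)
  < (left): (x=7, y=3) -> (x=6, y=3)
  < (left): (x=6, y=3) -> (x=5, y=3)
  v (down): (x=5, y=3) -> (x=5, y=4)
  > (right): (x=5, y=4) -> (x=6, y=4)
  v (down): blocked, stay at (x=6, y=4)
  v (down): blocked, stay at (x=6, y=4)
Final: (x=6, y=4)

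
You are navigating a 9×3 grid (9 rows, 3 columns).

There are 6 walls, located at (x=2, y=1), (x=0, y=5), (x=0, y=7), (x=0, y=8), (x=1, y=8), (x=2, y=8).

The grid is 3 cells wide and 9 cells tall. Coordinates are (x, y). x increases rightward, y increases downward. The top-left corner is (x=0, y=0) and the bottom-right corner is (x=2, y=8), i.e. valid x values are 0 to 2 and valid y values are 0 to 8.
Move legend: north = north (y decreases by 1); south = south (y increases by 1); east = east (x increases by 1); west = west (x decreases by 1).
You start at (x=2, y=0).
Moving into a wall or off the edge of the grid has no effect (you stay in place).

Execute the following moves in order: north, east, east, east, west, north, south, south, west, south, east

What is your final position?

Start: (x=2, y=0)
  north (north): blocked, stay at (x=2, y=0)
  [×3]east (east): blocked, stay at (x=2, y=0)
  west (west): (x=2, y=0) -> (x=1, y=0)
  north (north): blocked, stay at (x=1, y=0)
  south (south): (x=1, y=0) -> (x=1, y=1)
  south (south): (x=1, y=1) -> (x=1, y=2)
  west (west): (x=1, y=2) -> (x=0, y=2)
  south (south): (x=0, y=2) -> (x=0, y=3)
  east (east): (x=0, y=3) -> (x=1, y=3)
Final: (x=1, y=3)

Answer: Final position: (x=1, y=3)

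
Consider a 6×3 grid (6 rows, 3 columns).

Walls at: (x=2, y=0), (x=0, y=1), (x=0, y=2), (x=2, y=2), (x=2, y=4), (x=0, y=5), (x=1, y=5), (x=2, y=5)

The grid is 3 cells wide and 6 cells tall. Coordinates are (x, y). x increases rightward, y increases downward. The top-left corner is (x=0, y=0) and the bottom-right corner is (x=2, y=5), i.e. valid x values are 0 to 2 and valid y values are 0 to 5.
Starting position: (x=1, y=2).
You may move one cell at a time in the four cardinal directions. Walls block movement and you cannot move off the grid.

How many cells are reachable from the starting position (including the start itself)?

Answer: Reachable cells: 10

Derivation:
BFS flood-fill from (x=1, y=2):
  Distance 0: (x=1, y=2)
  Distance 1: (x=1, y=1), (x=1, y=3)
  Distance 2: (x=1, y=0), (x=2, y=1), (x=0, y=3), (x=2, y=3), (x=1, y=4)
  Distance 3: (x=0, y=0), (x=0, y=4)
Total reachable: 10 (grid has 10 open cells total)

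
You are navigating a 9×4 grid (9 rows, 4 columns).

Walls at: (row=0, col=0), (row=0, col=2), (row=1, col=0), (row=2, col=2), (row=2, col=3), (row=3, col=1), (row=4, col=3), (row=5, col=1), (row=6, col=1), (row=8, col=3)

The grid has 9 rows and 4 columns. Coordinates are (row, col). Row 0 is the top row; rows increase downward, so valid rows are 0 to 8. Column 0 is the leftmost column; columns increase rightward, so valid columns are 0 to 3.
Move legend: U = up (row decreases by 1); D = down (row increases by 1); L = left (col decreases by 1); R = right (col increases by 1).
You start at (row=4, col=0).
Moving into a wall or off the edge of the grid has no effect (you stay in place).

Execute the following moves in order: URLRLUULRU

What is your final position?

Start: (row=4, col=0)
  U (up): (row=4, col=0) -> (row=3, col=0)
  R (right): blocked, stay at (row=3, col=0)
  L (left): blocked, stay at (row=3, col=0)
  R (right): blocked, stay at (row=3, col=0)
  L (left): blocked, stay at (row=3, col=0)
  U (up): (row=3, col=0) -> (row=2, col=0)
  U (up): blocked, stay at (row=2, col=0)
  L (left): blocked, stay at (row=2, col=0)
  R (right): (row=2, col=0) -> (row=2, col=1)
  U (up): (row=2, col=1) -> (row=1, col=1)
Final: (row=1, col=1)

Answer: Final position: (row=1, col=1)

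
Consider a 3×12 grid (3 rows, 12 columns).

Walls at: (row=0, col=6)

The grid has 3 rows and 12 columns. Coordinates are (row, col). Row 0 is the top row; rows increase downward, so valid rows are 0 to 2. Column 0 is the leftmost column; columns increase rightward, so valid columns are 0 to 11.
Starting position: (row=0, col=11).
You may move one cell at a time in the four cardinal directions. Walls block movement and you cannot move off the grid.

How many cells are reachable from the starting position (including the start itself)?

Answer: Reachable cells: 35

Derivation:
BFS flood-fill from (row=0, col=11):
  Distance 0: (row=0, col=11)
  Distance 1: (row=0, col=10), (row=1, col=11)
  Distance 2: (row=0, col=9), (row=1, col=10), (row=2, col=11)
  Distance 3: (row=0, col=8), (row=1, col=9), (row=2, col=10)
  Distance 4: (row=0, col=7), (row=1, col=8), (row=2, col=9)
  Distance 5: (row=1, col=7), (row=2, col=8)
  Distance 6: (row=1, col=6), (row=2, col=7)
  Distance 7: (row=1, col=5), (row=2, col=6)
  Distance 8: (row=0, col=5), (row=1, col=4), (row=2, col=5)
  Distance 9: (row=0, col=4), (row=1, col=3), (row=2, col=4)
  Distance 10: (row=0, col=3), (row=1, col=2), (row=2, col=3)
  Distance 11: (row=0, col=2), (row=1, col=1), (row=2, col=2)
  Distance 12: (row=0, col=1), (row=1, col=0), (row=2, col=1)
  Distance 13: (row=0, col=0), (row=2, col=0)
Total reachable: 35 (grid has 35 open cells total)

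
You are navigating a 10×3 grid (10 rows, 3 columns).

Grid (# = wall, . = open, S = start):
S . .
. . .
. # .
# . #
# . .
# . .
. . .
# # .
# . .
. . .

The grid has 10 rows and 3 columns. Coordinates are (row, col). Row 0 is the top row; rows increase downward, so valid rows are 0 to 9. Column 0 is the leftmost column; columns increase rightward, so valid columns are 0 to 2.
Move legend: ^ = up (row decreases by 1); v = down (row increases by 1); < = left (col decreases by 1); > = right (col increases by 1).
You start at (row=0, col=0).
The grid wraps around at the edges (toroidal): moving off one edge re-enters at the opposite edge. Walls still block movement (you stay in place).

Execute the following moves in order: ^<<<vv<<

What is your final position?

Answer: Final position: (row=1, col=1)

Derivation:
Start: (row=0, col=0)
  ^ (up): (row=0, col=0) -> (row=9, col=0)
  < (left): (row=9, col=0) -> (row=9, col=2)
  < (left): (row=9, col=2) -> (row=9, col=1)
  < (left): (row=9, col=1) -> (row=9, col=0)
  v (down): (row=9, col=0) -> (row=0, col=0)
  v (down): (row=0, col=0) -> (row=1, col=0)
  < (left): (row=1, col=0) -> (row=1, col=2)
  < (left): (row=1, col=2) -> (row=1, col=1)
Final: (row=1, col=1)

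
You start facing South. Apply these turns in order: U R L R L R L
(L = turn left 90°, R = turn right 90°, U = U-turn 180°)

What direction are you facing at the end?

Start: South
  U (U-turn (180°)) -> North
  R (right (90° clockwise)) -> East
  L (left (90° counter-clockwise)) -> North
  R (right (90° clockwise)) -> East
  L (left (90° counter-clockwise)) -> North
  R (right (90° clockwise)) -> East
  L (left (90° counter-clockwise)) -> North
Final: North

Answer: Final heading: North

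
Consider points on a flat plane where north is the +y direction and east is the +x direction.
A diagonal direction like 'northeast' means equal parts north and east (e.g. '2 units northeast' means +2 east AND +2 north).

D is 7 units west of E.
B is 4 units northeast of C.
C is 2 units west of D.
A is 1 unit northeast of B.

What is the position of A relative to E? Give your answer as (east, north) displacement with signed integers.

Place E at the origin (east=0, north=0).
  D is 7 units west of E: delta (east=-7, north=+0); D at (east=-7, north=0).
  C is 2 units west of D: delta (east=-2, north=+0); C at (east=-9, north=0).
  B is 4 units northeast of C: delta (east=+4, north=+4); B at (east=-5, north=4).
  A is 1 unit northeast of B: delta (east=+1, north=+1); A at (east=-4, north=5).
Therefore A relative to E: (east=-4, north=5).

Answer: A is at (east=-4, north=5) relative to E.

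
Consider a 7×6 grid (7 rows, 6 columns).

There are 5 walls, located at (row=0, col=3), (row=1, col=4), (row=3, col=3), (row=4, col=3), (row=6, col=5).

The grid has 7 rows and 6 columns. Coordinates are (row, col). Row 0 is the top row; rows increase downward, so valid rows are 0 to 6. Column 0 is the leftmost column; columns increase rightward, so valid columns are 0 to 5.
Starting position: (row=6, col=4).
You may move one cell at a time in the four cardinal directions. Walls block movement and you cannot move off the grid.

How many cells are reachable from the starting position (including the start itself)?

Answer: Reachable cells: 37

Derivation:
BFS flood-fill from (row=6, col=4):
  Distance 0: (row=6, col=4)
  Distance 1: (row=5, col=4), (row=6, col=3)
  Distance 2: (row=4, col=4), (row=5, col=3), (row=5, col=5), (row=6, col=2)
  Distance 3: (row=3, col=4), (row=4, col=5), (row=5, col=2), (row=6, col=1)
  Distance 4: (row=2, col=4), (row=3, col=5), (row=4, col=2), (row=5, col=1), (row=6, col=0)
  Distance 5: (row=2, col=3), (row=2, col=5), (row=3, col=2), (row=4, col=1), (row=5, col=0)
  Distance 6: (row=1, col=3), (row=1, col=5), (row=2, col=2), (row=3, col=1), (row=4, col=0)
  Distance 7: (row=0, col=5), (row=1, col=2), (row=2, col=1), (row=3, col=0)
  Distance 8: (row=0, col=2), (row=0, col=4), (row=1, col=1), (row=2, col=0)
  Distance 9: (row=0, col=1), (row=1, col=0)
  Distance 10: (row=0, col=0)
Total reachable: 37 (grid has 37 open cells total)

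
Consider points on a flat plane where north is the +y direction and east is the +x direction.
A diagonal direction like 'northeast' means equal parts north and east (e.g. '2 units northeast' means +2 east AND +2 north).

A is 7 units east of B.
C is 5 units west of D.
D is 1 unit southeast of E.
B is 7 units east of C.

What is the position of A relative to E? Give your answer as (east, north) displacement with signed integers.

Place E at the origin (east=0, north=0).
  D is 1 unit southeast of E: delta (east=+1, north=-1); D at (east=1, north=-1).
  C is 5 units west of D: delta (east=-5, north=+0); C at (east=-4, north=-1).
  B is 7 units east of C: delta (east=+7, north=+0); B at (east=3, north=-1).
  A is 7 units east of B: delta (east=+7, north=+0); A at (east=10, north=-1).
Therefore A relative to E: (east=10, north=-1).

Answer: A is at (east=10, north=-1) relative to E.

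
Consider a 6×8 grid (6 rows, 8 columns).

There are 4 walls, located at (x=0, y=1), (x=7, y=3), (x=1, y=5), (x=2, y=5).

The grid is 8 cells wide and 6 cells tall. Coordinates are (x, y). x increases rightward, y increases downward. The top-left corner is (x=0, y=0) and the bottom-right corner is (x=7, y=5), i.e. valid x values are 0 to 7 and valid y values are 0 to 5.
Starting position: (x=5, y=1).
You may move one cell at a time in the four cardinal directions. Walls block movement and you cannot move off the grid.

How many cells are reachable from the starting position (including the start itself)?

BFS flood-fill from (x=5, y=1):
  Distance 0: (x=5, y=1)
  Distance 1: (x=5, y=0), (x=4, y=1), (x=6, y=1), (x=5, y=2)
  Distance 2: (x=4, y=0), (x=6, y=0), (x=3, y=1), (x=7, y=1), (x=4, y=2), (x=6, y=2), (x=5, y=3)
  Distance 3: (x=3, y=0), (x=7, y=0), (x=2, y=1), (x=3, y=2), (x=7, y=2), (x=4, y=3), (x=6, y=3), (x=5, y=4)
  Distance 4: (x=2, y=0), (x=1, y=1), (x=2, y=2), (x=3, y=3), (x=4, y=4), (x=6, y=4), (x=5, y=5)
  Distance 5: (x=1, y=0), (x=1, y=2), (x=2, y=3), (x=3, y=4), (x=7, y=4), (x=4, y=5), (x=6, y=5)
  Distance 6: (x=0, y=0), (x=0, y=2), (x=1, y=3), (x=2, y=4), (x=3, y=5), (x=7, y=5)
  Distance 7: (x=0, y=3), (x=1, y=4)
  Distance 8: (x=0, y=4)
  Distance 9: (x=0, y=5)
Total reachable: 44 (grid has 44 open cells total)

Answer: Reachable cells: 44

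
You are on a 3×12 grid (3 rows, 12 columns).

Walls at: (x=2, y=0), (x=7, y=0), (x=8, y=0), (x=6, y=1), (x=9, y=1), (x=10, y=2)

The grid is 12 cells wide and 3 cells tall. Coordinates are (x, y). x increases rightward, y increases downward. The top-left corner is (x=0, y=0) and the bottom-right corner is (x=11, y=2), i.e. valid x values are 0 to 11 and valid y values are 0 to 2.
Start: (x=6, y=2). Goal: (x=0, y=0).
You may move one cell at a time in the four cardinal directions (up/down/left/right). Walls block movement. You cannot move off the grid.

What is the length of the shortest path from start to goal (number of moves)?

BFS from (x=6, y=2) until reaching (x=0, y=0):
  Distance 0: (x=6, y=2)
  Distance 1: (x=5, y=2), (x=7, y=2)
  Distance 2: (x=5, y=1), (x=7, y=1), (x=4, y=2), (x=8, y=2)
  Distance 3: (x=5, y=0), (x=4, y=1), (x=8, y=1), (x=3, y=2), (x=9, y=2)
  Distance 4: (x=4, y=0), (x=6, y=0), (x=3, y=1), (x=2, y=2)
  Distance 5: (x=3, y=0), (x=2, y=1), (x=1, y=2)
  Distance 6: (x=1, y=1), (x=0, y=2)
  Distance 7: (x=1, y=0), (x=0, y=1)
  Distance 8: (x=0, y=0)  <- goal reached here
One shortest path (8 moves): (x=6, y=2) -> (x=5, y=2) -> (x=4, y=2) -> (x=3, y=2) -> (x=2, y=2) -> (x=1, y=2) -> (x=0, y=2) -> (x=0, y=1) -> (x=0, y=0)

Answer: Shortest path length: 8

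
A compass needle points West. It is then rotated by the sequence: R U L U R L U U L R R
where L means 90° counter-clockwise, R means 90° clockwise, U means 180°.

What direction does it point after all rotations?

Answer: Final heading: North

Derivation:
Start: West
  R (right (90° clockwise)) -> North
  U (U-turn (180°)) -> South
  L (left (90° counter-clockwise)) -> East
  U (U-turn (180°)) -> West
  R (right (90° clockwise)) -> North
  L (left (90° counter-clockwise)) -> West
  U (U-turn (180°)) -> East
  U (U-turn (180°)) -> West
  L (left (90° counter-clockwise)) -> South
  R (right (90° clockwise)) -> West
  R (right (90° clockwise)) -> North
Final: North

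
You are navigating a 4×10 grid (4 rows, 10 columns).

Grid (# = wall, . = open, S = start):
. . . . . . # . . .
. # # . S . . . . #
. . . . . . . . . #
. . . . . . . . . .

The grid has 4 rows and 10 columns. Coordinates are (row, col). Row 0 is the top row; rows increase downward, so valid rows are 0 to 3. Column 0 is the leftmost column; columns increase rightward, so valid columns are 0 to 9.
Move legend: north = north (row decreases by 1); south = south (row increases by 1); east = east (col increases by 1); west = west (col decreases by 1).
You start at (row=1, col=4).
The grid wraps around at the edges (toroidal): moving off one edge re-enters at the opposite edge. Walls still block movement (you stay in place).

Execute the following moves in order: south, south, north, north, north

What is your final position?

Start: (row=1, col=4)
  south (south): (row=1, col=4) -> (row=2, col=4)
  south (south): (row=2, col=4) -> (row=3, col=4)
  north (north): (row=3, col=4) -> (row=2, col=4)
  north (north): (row=2, col=4) -> (row=1, col=4)
  north (north): (row=1, col=4) -> (row=0, col=4)
Final: (row=0, col=4)

Answer: Final position: (row=0, col=4)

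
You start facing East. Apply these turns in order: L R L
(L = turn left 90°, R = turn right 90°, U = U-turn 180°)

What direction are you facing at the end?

Start: East
  L (left (90° counter-clockwise)) -> North
  R (right (90° clockwise)) -> East
  L (left (90° counter-clockwise)) -> North
Final: North

Answer: Final heading: North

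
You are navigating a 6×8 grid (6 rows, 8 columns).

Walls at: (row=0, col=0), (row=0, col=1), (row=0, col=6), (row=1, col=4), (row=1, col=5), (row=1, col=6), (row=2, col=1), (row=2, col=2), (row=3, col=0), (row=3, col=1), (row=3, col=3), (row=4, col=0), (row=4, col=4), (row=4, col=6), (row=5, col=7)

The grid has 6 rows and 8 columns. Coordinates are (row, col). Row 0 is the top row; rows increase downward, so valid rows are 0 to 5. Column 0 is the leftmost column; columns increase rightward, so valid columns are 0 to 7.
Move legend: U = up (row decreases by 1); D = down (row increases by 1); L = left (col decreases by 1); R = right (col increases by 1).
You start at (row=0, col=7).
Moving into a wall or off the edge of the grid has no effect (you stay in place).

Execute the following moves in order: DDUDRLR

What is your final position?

Start: (row=0, col=7)
  D (down): (row=0, col=7) -> (row=1, col=7)
  D (down): (row=1, col=7) -> (row=2, col=7)
  U (up): (row=2, col=7) -> (row=1, col=7)
  D (down): (row=1, col=7) -> (row=2, col=7)
  R (right): blocked, stay at (row=2, col=7)
  L (left): (row=2, col=7) -> (row=2, col=6)
  R (right): (row=2, col=6) -> (row=2, col=7)
Final: (row=2, col=7)

Answer: Final position: (row=2, col=7)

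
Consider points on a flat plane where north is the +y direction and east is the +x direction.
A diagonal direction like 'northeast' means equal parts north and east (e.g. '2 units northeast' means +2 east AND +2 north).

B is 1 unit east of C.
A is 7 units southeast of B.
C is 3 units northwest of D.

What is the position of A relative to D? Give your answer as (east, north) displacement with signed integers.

Answer: A is at (east=5, north=-4) relative to D.

Derivation:
Place D at the origin (east=0, north=0).
  C is 3 units northwest of D: delta (east=-3, north=+3); C at (east=-3, north=3).
  B is 1 unit east of C: delta (east=+1, north=+0); B at (east=-2, north=3).
  A is 7 units southeast of B: delta (east=+7, north=-7); A at (east=5, north=-4).
Therefore A relative to D: (east=5, north=-4).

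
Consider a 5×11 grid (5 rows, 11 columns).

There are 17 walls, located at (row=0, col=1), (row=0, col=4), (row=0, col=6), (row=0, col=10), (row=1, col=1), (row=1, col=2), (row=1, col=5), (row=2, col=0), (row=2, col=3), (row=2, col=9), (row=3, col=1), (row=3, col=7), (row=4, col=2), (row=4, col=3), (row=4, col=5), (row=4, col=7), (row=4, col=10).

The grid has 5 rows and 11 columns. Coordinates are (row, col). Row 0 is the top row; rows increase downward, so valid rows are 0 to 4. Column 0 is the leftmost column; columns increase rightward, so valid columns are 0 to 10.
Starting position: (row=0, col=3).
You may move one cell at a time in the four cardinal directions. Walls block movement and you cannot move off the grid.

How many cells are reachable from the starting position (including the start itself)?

Answer: Reachable cells: 32

Derivation:
BFS flood-fill from (row=0, col=3):
  Distance 0: (row=0, col=3)
  Distance 1: (row=0, col=2), (row=1, col=3)
  Distance 2: (row=1, col=4)
  Distance 3: (row=2, col=4)
  Distance 4: (row=2, col=5), (row=3, col=4)
  Distance 5: (row=2, col=6), (row=3, col=3), (row=3, col=5), (row=4, col=4)
  Distance 6: (row=1, col=6), (row=2, col=7), (row=3, col=2), (row=3, col=6)
  Distance 7: (row=1, col=7), (row=2, col=2), (row=2, col=8), (row=4, col=6)
  Distance 8: (row=0, col=7), (row=1, col=8), (row=2, col=1), (row=3, col=8)
  Distance 9: (row=0, col=8), (row=1, col=9), (row=3, col=9), (row=4, col=8)
  Distance 10: (row=0, col=9), (row=1, col=10), (row=3, col=10), (row=4, col=9)
  Distance 11: (row=2, col=10)
Total reachable: 32 (grid has 38 open cells total)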